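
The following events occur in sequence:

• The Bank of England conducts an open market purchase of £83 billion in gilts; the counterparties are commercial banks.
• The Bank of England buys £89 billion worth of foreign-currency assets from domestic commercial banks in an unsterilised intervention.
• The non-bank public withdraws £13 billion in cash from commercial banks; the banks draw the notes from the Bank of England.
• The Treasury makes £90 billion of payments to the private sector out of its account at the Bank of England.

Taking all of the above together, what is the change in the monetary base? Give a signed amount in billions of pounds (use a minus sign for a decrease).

+£262 billion

Bank of England balance sheet:
  Assets:      Securities +£83B, Foreign assets +£89B
  Liabilities: Bank reserves +£249B, Currency in circulation +£13B, Government deposits −£90B
Commercial banking system:
  Assets:      Reserves at CB +£249B, Securities −£83B, Foreign assets −£89B
  Liabilities: Checkable deposits +£77B
Monetary base = currency + reserves: +£13B + (+£249B) = +£262 billion.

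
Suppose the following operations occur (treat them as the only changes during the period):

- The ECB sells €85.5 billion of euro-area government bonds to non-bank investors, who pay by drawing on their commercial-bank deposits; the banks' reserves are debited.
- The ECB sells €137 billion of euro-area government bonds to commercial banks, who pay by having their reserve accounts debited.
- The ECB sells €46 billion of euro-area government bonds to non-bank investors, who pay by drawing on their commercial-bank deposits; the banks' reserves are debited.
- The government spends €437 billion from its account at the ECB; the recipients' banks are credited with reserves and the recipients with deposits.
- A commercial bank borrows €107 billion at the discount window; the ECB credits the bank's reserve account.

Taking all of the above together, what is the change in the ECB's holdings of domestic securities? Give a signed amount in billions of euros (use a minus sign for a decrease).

ECB balance sheet:
  Assets:      Securities −€268.5B, Loans to banks +€107B
  Liabilities: Bank reserves +€275.5B, Government deposits −€437B
So the change in the ECB's holdings of domestic securities is -€268.5 billion.

-€268.5 billion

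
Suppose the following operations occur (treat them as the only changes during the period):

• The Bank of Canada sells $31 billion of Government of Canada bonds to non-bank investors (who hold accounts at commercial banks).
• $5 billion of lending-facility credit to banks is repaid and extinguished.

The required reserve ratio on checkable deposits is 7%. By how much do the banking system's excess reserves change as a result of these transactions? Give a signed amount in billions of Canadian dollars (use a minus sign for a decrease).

-$33.83 billion

Asset sale (to non-banks) $31 billion: reserves −$31B, deposits −$31B.
Discount-window repayment $5 billion: reserves −$5B, deposits 0.
Totals: Δreserves = −$36B, Δdeposits = −$31B.
Δrequired reserves = 7% × −$31B = −$2.17B.
Δexcess reserves = Δreserves − Δrequired = −$36B − (−$2.17B) = -$33.83 billion.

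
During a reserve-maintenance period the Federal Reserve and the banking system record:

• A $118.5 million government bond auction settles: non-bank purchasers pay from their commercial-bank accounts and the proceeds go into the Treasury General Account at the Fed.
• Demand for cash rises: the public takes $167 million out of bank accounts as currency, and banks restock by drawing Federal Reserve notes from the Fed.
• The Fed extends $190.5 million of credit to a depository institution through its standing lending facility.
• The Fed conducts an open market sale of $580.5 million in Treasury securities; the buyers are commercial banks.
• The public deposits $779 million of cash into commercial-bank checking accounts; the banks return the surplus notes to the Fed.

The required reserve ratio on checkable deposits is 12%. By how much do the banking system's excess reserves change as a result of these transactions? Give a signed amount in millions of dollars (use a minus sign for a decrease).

+$44.28 million

Government account inflow $118.5 million: reserves −$118.5M, deposits −$118.5M.
Currency withdrawal $167 million: reserves −$167M, deposits −$167M.
Discount-window loan $190.5 million: reserves +$190.5M, deposits 0.
OMO sale (to banks) $580.5 million: reserves −$580.5M, deposits 0.
Currency deposit $779 million: reserves +$779M, deposits +$779M.
Totals: Δreserves = +$103.5M, Δdeposits = +$493.5M.
Δrequired reserves = 12% × +$493.5M = +$59.22M.
Δexcess reserves = Δreserves − Δrequired = +$103.5M − (+$59.22M) = +$44.28 million.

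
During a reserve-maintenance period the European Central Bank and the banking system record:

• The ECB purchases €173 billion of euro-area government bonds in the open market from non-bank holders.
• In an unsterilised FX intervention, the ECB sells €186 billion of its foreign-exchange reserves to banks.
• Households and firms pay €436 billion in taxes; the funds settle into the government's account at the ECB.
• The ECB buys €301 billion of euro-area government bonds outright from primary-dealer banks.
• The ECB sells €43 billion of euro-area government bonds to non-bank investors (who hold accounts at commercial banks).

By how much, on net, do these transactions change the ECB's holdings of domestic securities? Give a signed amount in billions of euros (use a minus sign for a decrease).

+€431 billion

ECB balance sheet:
  Assets:      Securities +€431B, Foreign assets −€186B
  Liabilities: Bank reserves −€191B, Government deposits +€436B
So the change in the ECB's holdings of domestic securities is +€431 billion.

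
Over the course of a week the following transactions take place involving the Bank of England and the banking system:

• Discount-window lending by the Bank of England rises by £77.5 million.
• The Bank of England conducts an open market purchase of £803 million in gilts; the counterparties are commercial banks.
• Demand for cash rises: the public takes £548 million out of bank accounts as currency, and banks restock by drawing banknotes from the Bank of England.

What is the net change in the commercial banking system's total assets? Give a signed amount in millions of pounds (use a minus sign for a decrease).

Discount-window loan £77.5 million: bank balance sheets expand → +£77.5M.
OMO purchase (from banks) £803 million: just an asset swap on bank balance sheets → 0.
Currency withdrawal £548 million: bank balance sheets shrink → −£548M.
Net: 77.5 + 0 − 548 = -£470.5 million.

-£470.5 million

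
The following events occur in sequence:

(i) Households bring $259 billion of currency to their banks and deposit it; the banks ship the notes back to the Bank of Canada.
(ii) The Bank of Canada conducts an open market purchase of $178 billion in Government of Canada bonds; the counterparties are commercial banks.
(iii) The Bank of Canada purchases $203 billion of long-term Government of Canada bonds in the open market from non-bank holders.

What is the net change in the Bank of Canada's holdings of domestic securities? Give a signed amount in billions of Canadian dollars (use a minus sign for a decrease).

Currency deposit $259 billion: the Bank of Canada's securities portfolio is untouched → 0.
OMO purchase (from banks) $178 billion: securities added to the Bank of Canada's portfolio → +$178B.
Asset purchase (from non-banks) $203 billion: securities added to the Bank of Canada's portfolio → +$203B.
Net: 0 + 178 + 203 = +$381 billion.

+$381 billion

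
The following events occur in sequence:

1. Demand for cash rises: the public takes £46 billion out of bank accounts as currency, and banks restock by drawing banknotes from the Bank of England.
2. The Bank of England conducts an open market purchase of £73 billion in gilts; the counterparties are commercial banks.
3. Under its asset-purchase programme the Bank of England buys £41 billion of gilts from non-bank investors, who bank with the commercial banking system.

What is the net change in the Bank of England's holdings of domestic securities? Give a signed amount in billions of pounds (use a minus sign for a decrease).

+£114 billion

Currency withdrawal £46 billion: the Bank of England's securities portfolio is untouched → 0.
OMO purchase (from banks) £73 billion: securities added to the Bank of England's portfolio → +£73B.
Asset purchase (from non-banks) £41 billion: securities added to the Bank of England's portfolio → +£41B.
Net: 0 + 73 + 41 = +£114 billion.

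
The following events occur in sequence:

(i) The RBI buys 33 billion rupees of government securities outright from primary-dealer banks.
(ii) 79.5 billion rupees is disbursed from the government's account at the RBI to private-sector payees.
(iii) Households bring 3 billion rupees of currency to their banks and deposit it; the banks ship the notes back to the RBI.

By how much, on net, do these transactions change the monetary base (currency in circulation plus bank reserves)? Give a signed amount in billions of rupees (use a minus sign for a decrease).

+112.5 billion

OMO purchase (from banks) 33 billion rupees: RBI balance sheet expands → +33B.
Government spending 79.5 billion rupees: a non-base liability converts back to reserves → +79.5B.
Currency deposit 3 billion rupees: just a shift between currency and reserves — both are base money → 0.
Net: 33 + 79.5 + 0 = +112.5 billion.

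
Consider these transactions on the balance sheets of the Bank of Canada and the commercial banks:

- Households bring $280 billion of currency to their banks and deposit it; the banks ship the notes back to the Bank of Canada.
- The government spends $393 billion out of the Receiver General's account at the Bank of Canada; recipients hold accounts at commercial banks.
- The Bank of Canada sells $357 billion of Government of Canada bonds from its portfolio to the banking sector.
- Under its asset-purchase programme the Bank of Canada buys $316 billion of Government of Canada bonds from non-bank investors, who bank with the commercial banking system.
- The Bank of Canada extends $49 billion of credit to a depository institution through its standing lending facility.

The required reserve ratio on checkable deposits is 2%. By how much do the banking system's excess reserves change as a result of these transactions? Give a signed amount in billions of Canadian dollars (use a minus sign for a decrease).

+$661.22 billion

Currency deposit $280 billion: reserves +$280B, deposits +$280B.
Government spending $393 billion: reserves +$393B, deposits +$393B.
OMO sale (to banks) $357 billion: reserves −$357B, deposits 0.
Asset purchase (from non-banks) $316 billion: reserves +$316B, deposits +$316B.
Discount-window loan $49 billion: reserves +$49B, deposits 0.
Totals: Δreserves = +$681B, Δdeposits = +$989B.
Δrequired reserves = 2% × +$989B = +$19.78B.
Δexcess reserves = Δreserves − Δrequired = +$681B − (+$19.78B) = +$661.22 billion.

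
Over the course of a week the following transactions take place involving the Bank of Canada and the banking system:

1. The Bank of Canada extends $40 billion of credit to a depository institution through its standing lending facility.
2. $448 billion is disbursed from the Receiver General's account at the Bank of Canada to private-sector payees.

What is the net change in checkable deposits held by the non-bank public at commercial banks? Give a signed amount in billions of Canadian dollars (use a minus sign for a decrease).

Discount-window loan $40 billion: the counterparty is a bank, so public deposits are unchanged → 0.
Government spending $448 billion: non-bank counterparties' bank balances rise → +$448B.
Net: 0 + 448 = +$448 billion.

+$448 billion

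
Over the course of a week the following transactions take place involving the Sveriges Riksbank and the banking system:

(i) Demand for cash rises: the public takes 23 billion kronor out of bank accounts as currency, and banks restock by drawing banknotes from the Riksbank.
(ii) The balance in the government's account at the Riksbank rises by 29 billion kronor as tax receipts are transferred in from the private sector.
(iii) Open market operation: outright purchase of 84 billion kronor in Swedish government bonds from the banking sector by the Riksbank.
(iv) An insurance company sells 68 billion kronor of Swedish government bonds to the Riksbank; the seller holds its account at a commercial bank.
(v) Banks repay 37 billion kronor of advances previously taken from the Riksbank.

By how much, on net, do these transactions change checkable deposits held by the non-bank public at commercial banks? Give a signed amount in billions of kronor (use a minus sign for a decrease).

Currency withdrawal 23 billion kronor: non-bank counterparties' bank balances fall → −23B.
Government account inflow 29 billion kronor: non-bank counterparties' bank balances fall → −29B.
OMO purchase (from banks) 84 billion kronor: the counterparty is a bank, so public deposits are unchanged → 0.
Asset purchase (from non-banks) 68 billion kronor: non-bank counterparties' bank balances rise → +68B.
Discount-window repayment 37 billion kronor: the counterparty is a bank, so public deposits are unchanged → 0.
Net: −23 − 29 + 0 + 68 + 0 = +16 billion.

+16 billion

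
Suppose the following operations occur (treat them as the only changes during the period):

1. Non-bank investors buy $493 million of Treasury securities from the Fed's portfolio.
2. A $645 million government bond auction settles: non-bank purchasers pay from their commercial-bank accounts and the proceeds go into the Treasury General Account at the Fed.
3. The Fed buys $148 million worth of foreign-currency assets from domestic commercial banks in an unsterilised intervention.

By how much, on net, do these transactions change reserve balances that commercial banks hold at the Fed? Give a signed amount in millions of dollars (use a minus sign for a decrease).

Asset sale (to non-banks) $493 million: the non-bank buyers' banks settle from reserves → −$493M.
Government account inflow $645 million: funds move from bank reserves into the government account → −$645M.
FX purchase $148 million: the Fed pays by crediting reserve accounts → +$148M.
Net: −493 − 645 + 148 = -$990 million.

-$990 million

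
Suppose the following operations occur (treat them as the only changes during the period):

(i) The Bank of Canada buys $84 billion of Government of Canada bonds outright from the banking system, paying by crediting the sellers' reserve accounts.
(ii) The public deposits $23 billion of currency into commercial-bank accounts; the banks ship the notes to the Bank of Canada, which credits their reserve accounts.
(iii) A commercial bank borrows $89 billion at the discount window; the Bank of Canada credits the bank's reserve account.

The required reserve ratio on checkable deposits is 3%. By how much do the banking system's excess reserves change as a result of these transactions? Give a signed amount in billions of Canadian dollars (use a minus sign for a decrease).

+$195.31 billion

OMO purchase (from banks) $84 billion: reserves +$84B, deposits 0.
Currency deposit $23 billion: reserves +$23B, deposits +$23B.
Discount-window loan $89 billion: reserves +$89B, deposits 0.
Totals: Δreserves = +$196B, Δdeposits = +$23B.
Δrequired reserves = 3% × +$23B = +$0.69B.
Δexcess reserves = Δreserves − Δrequired = +$196B − (+$0.69B) = +$195.31 billion.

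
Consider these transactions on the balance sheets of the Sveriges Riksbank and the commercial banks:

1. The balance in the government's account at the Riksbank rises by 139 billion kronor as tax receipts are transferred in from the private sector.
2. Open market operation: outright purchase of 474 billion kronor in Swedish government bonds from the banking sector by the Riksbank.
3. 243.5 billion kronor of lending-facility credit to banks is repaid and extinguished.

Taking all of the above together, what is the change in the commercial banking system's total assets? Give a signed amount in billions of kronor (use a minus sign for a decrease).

-382.5 billion

Government account inflow 139 billion kronor: bank balance sheets shrink → −139B.
OMO purchase (from banks) 474 billion kronor: just an asset swap on bank balance sheets → 0.
Discount-window repayment 243.5 billion kronor: bank balance sheets shrink → −243.5B.
Net: −139 + 0 − 243.5 = -382.5 billion.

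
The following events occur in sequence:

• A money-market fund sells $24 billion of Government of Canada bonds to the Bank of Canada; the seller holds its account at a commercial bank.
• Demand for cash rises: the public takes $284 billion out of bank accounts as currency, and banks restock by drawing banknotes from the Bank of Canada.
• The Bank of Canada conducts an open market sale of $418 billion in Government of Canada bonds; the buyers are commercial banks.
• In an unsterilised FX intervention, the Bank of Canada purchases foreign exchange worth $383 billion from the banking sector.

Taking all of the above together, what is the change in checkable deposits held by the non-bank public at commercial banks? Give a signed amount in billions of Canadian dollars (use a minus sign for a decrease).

-$260 billion

Asset purchase (from non-banks) $24 billion: non-bank counterparties' bank balances rise → +$24B.
Currency withdrawal $284 billion: non-bank counterparties' bank balances fall → −$284B.
OMO sale (to banks) $418 billion: the counterparty is a bank, so public deposits are unchanged → 0.
FX purchase $383 billion: the counterparty is a bank, so public deposits are unchanged → 0.
Net: 24 − 284 + 0 + 0 = -$260 billion.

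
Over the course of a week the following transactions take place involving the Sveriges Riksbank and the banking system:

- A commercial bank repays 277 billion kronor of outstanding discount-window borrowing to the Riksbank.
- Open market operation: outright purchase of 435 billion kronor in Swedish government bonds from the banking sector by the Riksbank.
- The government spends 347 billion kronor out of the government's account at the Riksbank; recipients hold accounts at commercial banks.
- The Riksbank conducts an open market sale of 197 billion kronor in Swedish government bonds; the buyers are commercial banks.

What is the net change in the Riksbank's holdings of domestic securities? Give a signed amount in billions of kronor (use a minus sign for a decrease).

Discount-window repayment 277 billion kronor: the Riksbank's securities portfolio is untouched → 0.
OMO purchase (from banks) 435 billion kronor: securities added to the Riksbank's portfolio → +435B.
Government spending 347 billion kronor: the Riksbank's securities portfolio is untouched → 0.
OMO sale (to banks) 197 billion kronor: securities removed from the Riksbank's portfolio → −197B.
Net: 0 + 435 + 0 − 197 = +238 billion.

+238 billion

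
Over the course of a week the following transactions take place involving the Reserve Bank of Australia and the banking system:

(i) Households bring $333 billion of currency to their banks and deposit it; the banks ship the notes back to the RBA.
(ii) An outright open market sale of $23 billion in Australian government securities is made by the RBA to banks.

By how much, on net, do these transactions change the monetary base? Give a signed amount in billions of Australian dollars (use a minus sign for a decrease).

Currency deposit $333 billion: just a shift between currency and reserves — both are base money → 0.
OMO sale (to banks) $23 billion: RBA balance sheet contracts → −$23B.
Net: 0 − 23 = -$23 billion.

-$23 billion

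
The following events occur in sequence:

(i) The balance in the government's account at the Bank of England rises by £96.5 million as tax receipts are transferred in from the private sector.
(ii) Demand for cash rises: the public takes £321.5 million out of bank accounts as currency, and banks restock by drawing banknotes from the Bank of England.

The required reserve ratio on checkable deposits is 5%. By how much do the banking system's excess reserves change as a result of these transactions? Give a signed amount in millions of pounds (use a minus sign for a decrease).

-£397.1 million

Government account inflow £96.5 million: reserves −£96.5M, deposits −£96.5M.
Currency withdrawal £321.5 million: reserves −£321.5M, deposits −£321.5M.
Totals: Δreserves = −£418M, Δdeposits = −£418M.
Δrequired reserves = 5% × −£418M = −£20.9M.
Δexcess reserves = Δreserves − Δrequired = −£418M − (−£20.9M) = -£397.1 million.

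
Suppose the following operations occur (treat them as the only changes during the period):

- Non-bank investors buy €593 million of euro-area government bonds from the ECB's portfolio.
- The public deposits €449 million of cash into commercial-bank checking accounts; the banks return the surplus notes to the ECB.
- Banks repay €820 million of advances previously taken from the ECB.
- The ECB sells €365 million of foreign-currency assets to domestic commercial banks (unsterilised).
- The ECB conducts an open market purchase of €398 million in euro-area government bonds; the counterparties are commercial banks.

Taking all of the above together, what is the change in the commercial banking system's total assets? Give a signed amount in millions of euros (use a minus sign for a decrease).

-€964 million

ECB balance sheet:
  Assets:      Securities −€195M, Loans to banks −€820M, Foreign assets −€365M
  Liabilities: Bank reserves −€931M, Currency in circulation −€449M
Commercial banking system:
  Assets:      Reserves at CB −€931M, Securities −€398M, Foreign assets +€365M
  Liabilities: Checkable deposits −€144M, Borrowings from CB −€820M
Change in total bank assets = -€964 million.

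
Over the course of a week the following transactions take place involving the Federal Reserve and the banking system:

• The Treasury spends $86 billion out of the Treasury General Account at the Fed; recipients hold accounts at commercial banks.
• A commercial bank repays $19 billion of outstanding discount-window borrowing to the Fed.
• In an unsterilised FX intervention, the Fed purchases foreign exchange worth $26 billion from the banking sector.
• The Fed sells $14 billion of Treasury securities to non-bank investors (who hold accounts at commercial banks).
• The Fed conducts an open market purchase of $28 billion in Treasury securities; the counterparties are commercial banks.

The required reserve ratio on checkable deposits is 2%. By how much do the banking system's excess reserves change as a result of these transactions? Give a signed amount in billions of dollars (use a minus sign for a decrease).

+$105.56 billion

Government spending $86 billion: reserves +$86B, deposits +$86B.
Discount-window repayment $19 billion: reserves −$19B, deposits 0.
FX purchase $26 billion: reserves +$26B, deposits 0.
Asset sale (to non-banks) $14 billion: reserves −$14B, deposits −$14B.
OMO purchase (from banks) $28 billion: reserves +$28B, deposits 0.
Totals: Δreserves = +$107B, Δdeposits = +$72B.
Δrequired reserves = 2% × +$72B = +$1.44B.
Δexcess reserves = Δreserves − Δrequired = +$107B − (+$1.44B) = +$105.56 billion.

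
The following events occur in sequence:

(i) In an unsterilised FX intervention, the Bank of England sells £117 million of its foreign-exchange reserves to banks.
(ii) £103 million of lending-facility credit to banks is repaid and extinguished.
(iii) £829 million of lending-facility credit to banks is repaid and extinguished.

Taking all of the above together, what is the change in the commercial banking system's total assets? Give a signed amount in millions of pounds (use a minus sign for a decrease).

FX sale £117 million: just an asset swap on bank balance sheets → 0.
Discount-window repayment £103 million: bank balance sheets shrink → −£103M.
Discount-window repayment £829 million: bank balance sheets shrink → −£829M.
Net: 0 − 103 − 829 = -£932 million.

-£932 million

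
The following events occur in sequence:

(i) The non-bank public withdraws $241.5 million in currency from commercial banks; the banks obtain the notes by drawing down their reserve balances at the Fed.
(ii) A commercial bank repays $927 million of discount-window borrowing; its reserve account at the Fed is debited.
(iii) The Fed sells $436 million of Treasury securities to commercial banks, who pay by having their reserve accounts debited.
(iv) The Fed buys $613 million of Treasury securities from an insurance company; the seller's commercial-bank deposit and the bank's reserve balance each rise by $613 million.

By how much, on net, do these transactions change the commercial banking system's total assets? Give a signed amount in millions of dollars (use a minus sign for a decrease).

Currency withdrawal $241.5 million: bank balance sheets shrink → −$241.5M.
Discount-window repayment $927 million: bank balance sheets shrink → −$927M.
OMO sale (to banks) $436 million: just an asset swap on bank balance sheets → 0.
Asset purchase (from non-banks) $613 million: bank balance sheets expand → +$613M.
Net: −241.5 − 927 + 0 + 613 = -$555.5 million.

-$555.5 million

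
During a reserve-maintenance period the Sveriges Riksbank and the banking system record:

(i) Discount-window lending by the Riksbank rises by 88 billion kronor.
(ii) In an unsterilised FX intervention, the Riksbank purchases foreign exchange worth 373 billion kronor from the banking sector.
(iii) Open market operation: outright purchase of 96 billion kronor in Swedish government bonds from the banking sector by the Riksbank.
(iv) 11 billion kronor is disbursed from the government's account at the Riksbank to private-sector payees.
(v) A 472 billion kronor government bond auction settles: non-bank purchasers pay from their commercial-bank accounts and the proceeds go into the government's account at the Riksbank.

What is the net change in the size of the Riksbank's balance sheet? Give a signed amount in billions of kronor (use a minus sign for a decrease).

Discount-window loan 88 billion kronor: a Riksbank asset is acquired → +88B.
FX purchase 373 billion kronor: a Riksbank asset is acquired → +373B.
OMO purchase (from banks) 96 billion kronor: a Riksbank asset is acquired → +96B.
Government spending 11 billion kronor: only the composition of liabilities changes → 0.
Government account inflow 472 billion kronor: only the composition of liabilities changes → 0.
Net: 88 + 373 + 96 + 0 + 0 = +557 billion.

+557 billion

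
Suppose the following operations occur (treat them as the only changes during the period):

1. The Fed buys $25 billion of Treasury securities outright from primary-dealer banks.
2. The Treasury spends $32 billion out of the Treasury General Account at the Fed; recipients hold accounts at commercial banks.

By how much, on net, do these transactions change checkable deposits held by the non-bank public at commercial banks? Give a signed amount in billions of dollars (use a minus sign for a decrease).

Fed balance sheet:
  Assets:      Securities +$25B
  Liabilities: Bank reserves +$57B, Government deposits −$32B
Commercial banking system:
  Assets:      Reserves at CB +$57B, Securities −$25B
  Liabilities: Checkable deposits +$32B
So the change in checkable deposits held by the non-bank public at commercial banks is +$32 billion.

+$32 billion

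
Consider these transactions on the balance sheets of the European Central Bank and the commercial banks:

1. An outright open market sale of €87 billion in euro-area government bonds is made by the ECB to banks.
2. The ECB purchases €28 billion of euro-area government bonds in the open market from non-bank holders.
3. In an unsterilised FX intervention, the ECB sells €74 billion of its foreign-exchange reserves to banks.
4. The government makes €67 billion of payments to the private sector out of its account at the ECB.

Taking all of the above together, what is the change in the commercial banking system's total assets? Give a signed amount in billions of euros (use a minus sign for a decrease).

+€95 billion

OMO sale (to banks) €87 billion: just an asset swap on bank balance sheets → 0.
Asset purchase (from non-banks) €28 billion: bank balance sheets expand → +€28B.
FX sale €74 billion: just an asset swap on bank balance sheets → 0.
Government spending €67 billion: bank balance sheets expand → +€67B.
Net: 0 + 28 + 0 + 67 = +€95 billion.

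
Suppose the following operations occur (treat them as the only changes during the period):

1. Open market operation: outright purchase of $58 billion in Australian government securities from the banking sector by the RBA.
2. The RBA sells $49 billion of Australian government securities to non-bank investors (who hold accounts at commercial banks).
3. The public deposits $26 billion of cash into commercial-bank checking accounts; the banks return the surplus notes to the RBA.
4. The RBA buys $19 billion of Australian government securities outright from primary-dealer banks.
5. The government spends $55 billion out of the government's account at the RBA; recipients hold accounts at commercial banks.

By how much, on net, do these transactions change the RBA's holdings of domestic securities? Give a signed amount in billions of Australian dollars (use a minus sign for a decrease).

+$28 billion

OMO purchase (from banks) $58 billion: securities added to the RBA's portfolio → +$58B.
Asset sale (to non-banks) $49 billion: securities removed from the RBA's portfolio → −$49B.
Currency deposit $26 billion: the RBA's securities portfolio is untouched → 0.
OMO purchase (from banks) $19 billion: securities added to the RBA's portfolio → +$19B.
Government spending $55 billion: the RBA's securities portfolio is untouched → 0.
Net: 58 − 49 + 0 + 19 + 0 = +$28 billion.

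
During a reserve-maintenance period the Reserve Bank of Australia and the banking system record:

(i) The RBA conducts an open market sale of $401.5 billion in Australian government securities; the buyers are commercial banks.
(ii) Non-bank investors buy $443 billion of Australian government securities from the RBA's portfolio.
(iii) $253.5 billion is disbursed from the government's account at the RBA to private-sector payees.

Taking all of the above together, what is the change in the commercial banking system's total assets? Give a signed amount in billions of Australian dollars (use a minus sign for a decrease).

-$189.5 billion

OMO sale (to banks) $401.5 billion: just an asset swap on bank balance sheets → 0.
Asset sale (to non-banks) $443 billion: bank balance sheets shrink → −$443B.
Government spending $253.5 billion: bank balance sheets expand → +$253.5B.
Net: 0 − 443 + 253.5 = -$189.5 billion.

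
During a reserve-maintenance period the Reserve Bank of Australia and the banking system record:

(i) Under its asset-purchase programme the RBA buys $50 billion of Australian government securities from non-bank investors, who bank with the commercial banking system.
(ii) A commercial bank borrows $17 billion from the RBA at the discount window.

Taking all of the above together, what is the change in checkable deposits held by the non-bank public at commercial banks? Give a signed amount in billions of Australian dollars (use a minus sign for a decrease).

+$50 billion

RBA balance sheet:
  Assets:      Securities +$50B, Loans to banks +$17B
  Liabilities: Bank reserves +$67B
Commercial banking system:
  Assets:      Reserves at CB +$67B
  Liabilities: Checkable deposits +$50B, Borrowings from CB +$17B
So the change in checkable deposits held by the non-bank public at commercial banks is +$50 billion.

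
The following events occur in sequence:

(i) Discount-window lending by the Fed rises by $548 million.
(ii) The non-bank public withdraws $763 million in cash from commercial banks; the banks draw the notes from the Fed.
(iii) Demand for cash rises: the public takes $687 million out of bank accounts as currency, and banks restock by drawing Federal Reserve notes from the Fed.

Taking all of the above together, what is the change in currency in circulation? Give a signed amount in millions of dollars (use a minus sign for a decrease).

Discount-window loan $548 million: no currency enters or leaves circulation → 0.
Currency withdrawal $763 million: notes leave the central bank → +$763M.
Currency withdrawal $687 million: notes leave the central bank → +$687M.
Net: 0 + 763 + 687 = +$1450 million.

+$1450 million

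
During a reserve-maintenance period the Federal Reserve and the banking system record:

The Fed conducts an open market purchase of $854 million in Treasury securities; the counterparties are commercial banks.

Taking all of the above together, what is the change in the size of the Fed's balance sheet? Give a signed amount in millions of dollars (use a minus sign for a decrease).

+$854 million

Fed balance sheet:
  Assets:      Securities +$854M
  Liabilities: Bank reserves +$854M
Change in total Fed assets = +$854 million.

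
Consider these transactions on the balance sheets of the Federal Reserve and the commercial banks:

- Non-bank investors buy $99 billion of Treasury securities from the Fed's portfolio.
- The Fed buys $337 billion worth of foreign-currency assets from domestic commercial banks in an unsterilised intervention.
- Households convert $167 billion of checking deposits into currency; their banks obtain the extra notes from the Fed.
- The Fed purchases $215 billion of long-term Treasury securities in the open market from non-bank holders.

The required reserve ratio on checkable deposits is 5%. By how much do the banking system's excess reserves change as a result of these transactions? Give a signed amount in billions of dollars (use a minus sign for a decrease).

Asset sale (to non-banks) $99 billion: reserves −$99B, deposits −$99B.
FX purchase $337 billion: reserves +$337B, deposits 0.
Currency withdrawal $167 billion: reserves −$167B, deposits −$167B.
Asset purchase (from non-banks) $215 billion: reserves +$215B, deposits +$215B.
Totals: Δreserves = +$286B, Δdeposits = −$51B.
Δrequired reserves = 5% × −$51B = −$2.55B.
Δexcess reserves = Δreserves − Δrequired = +$286B − (−$2.55B) = +$288.55 billion.

+$288.55 billion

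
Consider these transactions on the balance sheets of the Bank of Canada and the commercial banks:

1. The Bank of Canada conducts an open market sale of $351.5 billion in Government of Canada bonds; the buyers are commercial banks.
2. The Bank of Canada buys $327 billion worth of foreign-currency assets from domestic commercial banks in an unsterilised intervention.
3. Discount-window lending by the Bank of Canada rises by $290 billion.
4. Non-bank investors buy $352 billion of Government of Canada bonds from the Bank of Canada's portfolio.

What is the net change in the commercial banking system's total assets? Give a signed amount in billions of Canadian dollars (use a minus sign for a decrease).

Bank of Canada balance sheet:
  Assets:      Securities −$703.5B, Loans to banks +$290B, Foreign assets +$327B
  Liabilities: Bank reserves −$86.5B
Commercial banking system:
  Assets:      Reserves at CB −$86.5B, Securities +$351.5B, Foreign assets −$327B
  Liabilities: Checkable deposits −$352B, Borrowings from CB +$290B
Change in total bank assets = -$62 billion.

-$62 billion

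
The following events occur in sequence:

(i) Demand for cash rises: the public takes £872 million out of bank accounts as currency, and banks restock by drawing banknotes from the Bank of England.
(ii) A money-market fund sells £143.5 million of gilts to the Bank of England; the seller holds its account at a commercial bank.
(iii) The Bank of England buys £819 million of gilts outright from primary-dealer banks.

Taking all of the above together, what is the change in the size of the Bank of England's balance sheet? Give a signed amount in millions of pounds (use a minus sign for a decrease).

Bank of England balance sheet:
  Assets:      Securities +£962.5M
  Liabilities: Bank reserves +£90.5M, Currency in circulation +£872M
Change in total Bank of England assets = +£962.5 million.

+£962.5 million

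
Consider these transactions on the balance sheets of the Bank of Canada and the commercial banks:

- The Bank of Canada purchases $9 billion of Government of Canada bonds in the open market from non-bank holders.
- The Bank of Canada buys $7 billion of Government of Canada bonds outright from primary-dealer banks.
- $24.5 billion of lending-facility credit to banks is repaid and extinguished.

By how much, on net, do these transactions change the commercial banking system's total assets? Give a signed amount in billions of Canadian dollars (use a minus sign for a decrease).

Asset purchase (from non-banks) $9 billion: bank balance sheets expand → +$9B.
OMO purchase (from banks) $7 billion: just an asset swap on bank balance sheets → 0.
Discount-window repayment $24.5 billion: bank balance sheets shrink → −$24.5B.
Net: 9 + 0 − 24.5 = -$15.5 billion.

-$15.5 billion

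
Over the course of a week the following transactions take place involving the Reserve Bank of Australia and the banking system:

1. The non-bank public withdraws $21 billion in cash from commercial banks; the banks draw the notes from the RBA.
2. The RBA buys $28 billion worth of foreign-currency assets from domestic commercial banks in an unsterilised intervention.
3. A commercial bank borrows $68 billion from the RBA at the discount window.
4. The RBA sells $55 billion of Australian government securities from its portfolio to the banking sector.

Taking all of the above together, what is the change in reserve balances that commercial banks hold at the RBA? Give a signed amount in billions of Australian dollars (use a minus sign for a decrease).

+$20 billion

Currency withdrawal $21 billion: banks swap reserves for currency → −$21B.
FX purchase $28 billion: the RBA pays by crediting reserve accounts → +$28B.
Discount-window loan $68 billion: the loan is credited to the bank's reserve account → +$68B.
OMO sale (to banks) $55 billion: the buying banks pay out of their reserve balances → −$55B.
Net: −21 + 28 + 68 − 55 = +$20 billion.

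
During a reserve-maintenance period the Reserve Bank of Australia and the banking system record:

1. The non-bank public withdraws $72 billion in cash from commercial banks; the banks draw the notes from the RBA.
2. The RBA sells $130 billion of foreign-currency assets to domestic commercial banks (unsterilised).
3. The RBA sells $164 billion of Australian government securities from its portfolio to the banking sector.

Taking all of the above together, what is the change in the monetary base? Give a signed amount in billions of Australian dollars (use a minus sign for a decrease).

Currency withdrawal $72 billion: just a shift between currency and reserves — both are base money → 0.
FX sale $130 billion: RBA balance sheet contracts → −$130B.
OMO sale (to banks) $164 billion: RBA balance sheet contracts → −$164B.
Net: 0 − 130 − 164 = -$294 billion.

-$294 billion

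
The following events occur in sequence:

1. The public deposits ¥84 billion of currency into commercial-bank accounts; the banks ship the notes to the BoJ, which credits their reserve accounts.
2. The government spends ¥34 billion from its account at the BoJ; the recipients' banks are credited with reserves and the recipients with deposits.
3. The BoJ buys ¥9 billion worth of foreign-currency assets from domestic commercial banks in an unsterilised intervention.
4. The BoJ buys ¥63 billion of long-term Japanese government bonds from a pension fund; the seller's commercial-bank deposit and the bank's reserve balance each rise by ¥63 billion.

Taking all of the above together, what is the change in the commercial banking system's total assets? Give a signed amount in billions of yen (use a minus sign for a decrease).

BoJ balance sheet:
  Assets:      Securities +¥63B, Foreign assets +¥9B
  Liabilities: Bank reserves +¥190B, Currency in circulation −¥84B, Government deposits −¥34B
Commercial banking system:
  Assets:      Reserves at CB +¥190B, Foreign assets −¥9B
  Liabilities: Checkable deposits +¥181B
Change in total bank assets = +¥181 billion.

+¥181 billion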